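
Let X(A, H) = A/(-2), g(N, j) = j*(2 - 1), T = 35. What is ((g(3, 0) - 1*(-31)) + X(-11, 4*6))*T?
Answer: 2555/2 ≈ 1277.5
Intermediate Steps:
g(N, j) = j (g(N, j) = j*1 = j)
X(A, H) = -A/2 (X(A, H) = A*(-1/2) = -A/2)
((g(3, 0) - 1*(-31)) + X(-11, 4*6))*T = ((0 - 1*(-31)) - 1/2*(-11))*35 = ((0 + 31) + 11/2)*35 = (31 + 11/2)*35 = (73/2)*35 = 2555/2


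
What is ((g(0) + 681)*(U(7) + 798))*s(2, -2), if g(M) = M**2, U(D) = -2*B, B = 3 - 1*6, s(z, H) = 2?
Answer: 1095048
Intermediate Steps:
B = -3 (B = 3 - 6 = -3)
U(D) = 6 (U(D) = -2*(-3) = 6)
((g(0) + 681)*(U(7) + 798))*s(2, -2) = ((0**2 + 681)*(6 + 798))*2 = ((0 + 681)*804)*2 = (681*804)*2 = 547524*2 = 1095048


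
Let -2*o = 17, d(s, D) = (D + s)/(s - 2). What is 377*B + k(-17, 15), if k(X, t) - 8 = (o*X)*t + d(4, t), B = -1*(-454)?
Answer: 173343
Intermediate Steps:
d(s, D) = (D + s)/(-2 + s)
o = -17/2 (o = -½*17 = -17/2 ≈ -8.5000)
B = 454
k(X, t) = 10 + t/2 - 17*X*t/2 (k(X, t) = 8 + ((-17*X/2)*t + (t + 4)/(-2 + 4)) = 8 + (-17*X*t/2 + (4 + t)/2) = 8 + (-17*X*t/2 + (2 + t/2)) = 8 + (2 + t/2 - 17*X*t/2) = 10 + t/2 - 17*X*t/2)
377*B + k(-17, 15) = 377*454 + (10 + (½)*15 - 17/2*(-17)*15) = 171158 + (10 + 15/2 + 4335/2) = 171158 + 2185 = 173343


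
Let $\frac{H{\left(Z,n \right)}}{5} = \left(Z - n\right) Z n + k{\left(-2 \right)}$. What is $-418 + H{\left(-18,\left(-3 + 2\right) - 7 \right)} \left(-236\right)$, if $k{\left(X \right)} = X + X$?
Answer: $1703502$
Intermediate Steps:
$k{\left(X \right)} = 2 X$
$H{\left(Z,n \right)} = -20 + 5 Z n \left(Z - n\right)$ ($H{\left(Z,n \right)} = 5 \left(\left(Z - n\right) Z n + 2 \left(-2\right)\right) = 5 \left(Z \left(Z - n\right) n - 4\right) = 5 \left(Z n \left(Z - n\right) - 4\right) = 5 \left(-4 + Z n \left(Z - n\right)\right) = -20 + 5 Z n \left(Z - n\right)$)
$-418 + H{\left(-18,\left(-3 + 2\right) - 7 \right)} \left(-236\right) = -418 + \left(-20 - - 90 \left(\left(-3 + 2\right) - 7\right)^{2} + 5 \left(\left(-3 + 2\right) - 7\right) \left(-18\right)^{2}\right) \left(-236\right) = -418 + \left(-20 - - 90 \left(-1 - 7\right)^{2} + 5 \left(-1 - 7\right) 324\right) \left(-236\right) = -418 + \left(-20 - - 90 \left(-8\right)^{2} + 5 \left(-8\right) 324\right) \left(-236\right) = -418 + \left(-20 - \left(-90\right) 64 - 12960\right) \left(-236\right) = -418 + \left(-20 + 5760 - 12960\right) \left(-236\right) = -418 - -1703920 = -418 + 1703920 = 1703502$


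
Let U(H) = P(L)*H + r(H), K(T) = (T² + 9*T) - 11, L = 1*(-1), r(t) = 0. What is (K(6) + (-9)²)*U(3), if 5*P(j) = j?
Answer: -96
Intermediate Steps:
L = -1
P(j) = j/5
K(T) = -11 + T² + 9*T
U(H) = -H/5 (U(H) = ((⅕)*(-1))*H + 0 = -H/5 + 0 = -H/5)
(K(6) + (-9)²)*U(3) = ((-11 + 6² + 9*6) + (-9)²)*(-⅕*3) = ((-11 + 36 + 54) + 81)*(-⅗) = (79 + 81)*(-⅗) = 160*(-⅗) = -96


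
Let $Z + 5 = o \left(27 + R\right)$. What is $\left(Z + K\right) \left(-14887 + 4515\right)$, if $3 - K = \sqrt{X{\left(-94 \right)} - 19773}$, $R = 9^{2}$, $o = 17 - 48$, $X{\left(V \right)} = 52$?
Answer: $34746200 + 10372 i \sqrt{19721} \approx 3.4746 \cdot 10^{7} + 1.4566 \cdot 10^{6} i$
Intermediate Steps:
$o = -31$
$R = 81$
$Z = -3353$ ($Z = -5 - 31 \left(27 + 81\right) = -5 - 3348 = -3353$)
$K = 3 - i \sqrt{19721}$ ($K = 3 - \sqrt{52 - 19773} = 3 - \sqrt{-19721} = 3 - i \sqrt{19721} \approx 3.0 - 140.43 i$)
$\left(Z + K\right) \left(-14887 + 4515\right) = \left(-3353 + \left(3 - i \sqrt{19721}\right)\right) \left(-14887 + 4515\right) = \left(-3350 - i \sqrt{19721}\right) \left(-10372\right) = 34746200 + 10372 i \sqrt{19721}$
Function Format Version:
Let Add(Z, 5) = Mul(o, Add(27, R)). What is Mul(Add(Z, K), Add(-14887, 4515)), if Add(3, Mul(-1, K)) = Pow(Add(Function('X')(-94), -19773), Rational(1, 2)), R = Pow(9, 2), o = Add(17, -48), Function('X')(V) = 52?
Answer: Add(34746200, Mul(10372, I, Pow(19721, Rational(1, 2)))) ≈ Add(3.4746e+7, Mul(1.4566e+6, I))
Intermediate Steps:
o = -31
R = 81
Z = -3353 (Z = Add(-5, Mul(-31, Add(27, 81))) = Add(-5, Mul(-31, 108)) = Add(-5, -3348) = -3353)
K = Add(3, Mul(-1, I, Pow(19721, Rational(1, 2)))) (K = Add(3, Mul(-1, Pow(Add(52, -19773), Rational(1, 2)))) = Add(3, Mul(-1, Pow(-19721, Rational(1, 2)))) = Add(3, Mul(-1, Mul(I, Pow(19721, Rational(1, 2))))) = Add(3, Mul(-1, I, Pow(19721, Rational(1, 2)))) ≈ Add(3.0000, Mul(-140.43, I)))
Mul(Add(Z, K), Add(-14887, 4515)) = Mul(Add(-3353, Add(3, Mul(-1, I, Pow(19721, Rational(1, 2))))), Add(-14887, 4515)) = Mul(Add(-3350, Mul(-1, I, Pow(19721, Rational(1, 2)))), -10372) = Add(34746200, Mul(10372, I, Pow(19721, Rational(1, 2))))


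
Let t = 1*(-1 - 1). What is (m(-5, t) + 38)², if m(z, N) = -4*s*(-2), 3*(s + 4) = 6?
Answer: 484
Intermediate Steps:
s = -2 (s = -4 + (⅓)*6 = -4 + 2 = -2)
t = -2 (t = 1*(-2) = -2)
m(z, N) = -16 (m(z, N) = -4*(-2)*(-2) = 8*(-2) = -16)
(m(-5, t) + 38)² = (-16 + 38)² = 22² = 484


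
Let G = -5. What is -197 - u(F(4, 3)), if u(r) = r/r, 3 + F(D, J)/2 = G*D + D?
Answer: -198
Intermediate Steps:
F(D, J) = -6 - 8*D (F(D, J) = -6 + 2*(-5*D + D) = -6 + 2*(-4*D) = -6 - 8*D)
u(r) = 1
-197 - u(F(4, 3)) = -197 - 1*1 = -197 - 1 = -198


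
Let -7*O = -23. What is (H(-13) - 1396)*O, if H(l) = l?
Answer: -32407/7 ≈ -4629.6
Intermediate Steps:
O = 23/7 (O = -1/7*(-23) = 23/7 ≈ 3.2857)
(H(-13) - 1396)*O = (-13 - 1396)*(23/7) = -1409*23/7 = -32407/7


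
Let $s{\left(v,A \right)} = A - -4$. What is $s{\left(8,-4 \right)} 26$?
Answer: $0$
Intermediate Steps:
$s{\left(v,A \right)} = 4 + A$ ($s{\left(v,A \right)} = A + 4 = 4 + A$)
$s{\left(8,-4 \right)} 26 = \left(4 - 4\right) 26 = 0 \cdot 26 = 0$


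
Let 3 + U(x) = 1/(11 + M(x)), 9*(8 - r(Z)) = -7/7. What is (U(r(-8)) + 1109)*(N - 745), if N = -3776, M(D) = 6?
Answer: -85008363/17 ≈ -5.0005e+6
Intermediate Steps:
r(Z) = 73/9 (r(Z) = 8 - (-7)/(9*7) = 8 - 1/9*(-1) = 8 + 1/9 = 73/9)
U(x) = -50/17 (U(x) = -3 + 1/(11 + 6) = -3 + 1/17 = -50/17)
(U(r(-8)) + 1109)*(N - 745) = (-50/17 + 1109)*(-3776 - 745) = (18803/17)*(-4521) = -85008363/17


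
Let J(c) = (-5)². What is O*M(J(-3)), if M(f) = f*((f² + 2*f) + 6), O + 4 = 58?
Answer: 919350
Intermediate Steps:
O = 54 (O = -4 + 58 = 54)
J(c) = 25
M(f) = f*(6 + f² + 2*f)
O*M(J(-3)) = 54*(25*(6 + 25² + 2*25)) = 54*(25*(6 + 625 + 50)) = 54*(25*681) = 54*17025 = 919350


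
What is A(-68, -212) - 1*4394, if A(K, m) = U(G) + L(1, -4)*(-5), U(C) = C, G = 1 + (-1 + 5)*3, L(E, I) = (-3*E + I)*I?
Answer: -4521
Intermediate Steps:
L(E, I) = I*(I - 3*E) (L(E, I) = (I - 3*E)*I = I*(I - 3*E))
G = 13 (G = 1 + 4*3 = 1 + 12 = 13)
A(K, m) = -127 (A(K, m) = 13 - 4*(-4 - 3*1)*(-5) = 13 - 4*(-4 - 3)*(-5) = 13 - 4*(-7)*(-5) = 13 + 28*(-5) = 13 - 140 = -127)
A(-68, -212) - 1*4394 = -127 - 1*4394 = -127 - 4394 = -4521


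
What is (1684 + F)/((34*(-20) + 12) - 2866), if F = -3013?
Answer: 443/1178 ≈ 0.37606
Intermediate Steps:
(1684 + F)/((34*(-20) + 12) - 2866) = (1684 - 3013)/((34*(-20) + 12) - 2866) = -1329/((-680 + 12) - 2866) = -1329/(-668 - 2866) = -1329/(-3534) = -1329*(-1/3534) = 443/1178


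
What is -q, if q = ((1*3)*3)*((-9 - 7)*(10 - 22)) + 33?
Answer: -1761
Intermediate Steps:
q = 1761 (q = (3*3)*(-16*(-12)) + 33 = 9*192 + 33 = 1728 + 33 = 1761)
-q = -1*1761 = -1761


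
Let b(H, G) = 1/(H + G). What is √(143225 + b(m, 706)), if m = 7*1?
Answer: √72811150738/713 ≈ 378.45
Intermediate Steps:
m = 7
b(H, G) = 1/(G + H)
√(143225 + b(m, 706)) = √(143225 + 1/(706 + 7)) = √(143225 + 1/713) = √(102119426/713) = √72811150738/713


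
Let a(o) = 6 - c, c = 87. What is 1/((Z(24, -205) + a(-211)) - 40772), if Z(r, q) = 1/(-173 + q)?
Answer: -378/15442435 ≈ -2.4478e-5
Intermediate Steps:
a(o) = -81 (a(o) = 6 - 1*87 = 6 - 87 = -81)
1/((Z(24, -205) + a(-211)) - 40772) = 1/((1/(-173 - 205) - 81) - 40772) = 1/((1/(-378) - 81) - 40772) = 1/((-1/378 - 81) - 40772) = 1/(-30619/378 - 40772) = 1/(-15442435/378) = -378/15442435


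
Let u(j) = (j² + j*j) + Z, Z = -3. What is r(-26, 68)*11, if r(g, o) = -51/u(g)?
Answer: -561/1349 ≈ -0.41586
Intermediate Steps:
u(j) = -3 + 2*j² (u(j) = (j² + j*j) - 3 = (j² + j²) - 3 = 2*j² - 3 = -3 + 2*j²)
r(g, o) = -51/(-3 + 2*g²)
r(-26, 68)*11 = -51/(-3 + 2*(-26)²)*11 = -51/(-3 + 2*676)*11 = -51/(-3 + 1352)*11 = -51/1349*11 = -561/1349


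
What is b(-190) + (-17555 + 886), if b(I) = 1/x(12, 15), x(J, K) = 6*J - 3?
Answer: -1150160/69 ≈ -16669.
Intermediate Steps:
x(J, K) = -3 + 6*J
b(I) = 1/69 (b(I) = 1/(-3 + 6*12) = 1/(-3 + 72) = 1/69)
b(-190) + (-17555 + 886) = 1/69 + (-17555 + 886) = 1/69 - 16669 = -1150160/69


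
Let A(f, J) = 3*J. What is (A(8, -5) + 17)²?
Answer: 4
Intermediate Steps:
(A(8, -5) + 17)² = (3*(-5) + 17)² = (-15 + 17)² = 2² = 4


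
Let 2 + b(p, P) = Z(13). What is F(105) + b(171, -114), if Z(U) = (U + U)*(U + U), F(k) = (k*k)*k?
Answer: 1158299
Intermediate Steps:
F(k) = k³ (F(k) = k²*k = k³)
Z(U) = 4*U² (Z(U) = (2*U)*(2*U) = 4*U²)
b(p, P) = 674 (b(p, P) = -2 + 4*13² = -2 + 4*169 = -2 + 676 = 674)
F(105) + b(171, -114) = 105³ + 674 = 1157625 + 674 = 1158299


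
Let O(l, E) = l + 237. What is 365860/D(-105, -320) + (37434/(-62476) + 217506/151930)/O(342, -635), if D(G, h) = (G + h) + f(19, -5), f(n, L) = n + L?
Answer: -167559208555141267/188233056208410 ≈ -890.17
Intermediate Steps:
O(l, E) = 237 + l
f(n, L) = L + n
D(G, h) = 14 + G + h (D(G, h) = (G + h) + (-5 + 19) = (G + h) + 14 = 14 + G + h)
365860/D(-105, -320) + (37434/(-62476) + 217506/151930)/O(342, -635) = 365860/(14 - 105 - 320) + (37434/(-62476) + 217506/151930)/(237 + 342) = 365860/(-411) + (37434*(-1/62476) + 217506*(1/151930))/579 = 365860*(-1/411) + (-18717/31238 + 108753/75965)*(1/579) = -365860/411 + (1975389309/2372994670)*(1/579) = -365860/411 + 658463103/457987971310 = -167559208555141267/188233056208410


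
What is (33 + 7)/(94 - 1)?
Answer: 40/93 ≈ 0.43011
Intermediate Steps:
(33 + 7)/(94 - 1) = 40/93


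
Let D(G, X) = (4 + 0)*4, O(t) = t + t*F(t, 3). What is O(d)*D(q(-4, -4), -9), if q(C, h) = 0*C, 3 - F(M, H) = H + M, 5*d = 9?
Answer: -576/25 ≈ -23.040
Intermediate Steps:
d = 9/5 (d = (⅕)*9 = 9/5 ≈ 1.8000)
F(M, H) = 3 - H - M (F(M, H) = 3 - (H + M) = 3 + (-H - M) = 3 - H - M)
q(C, h) = 0
O(t) = t - t² (O(t) = t + t*(3 - 1*3 - t) = t + t*(3 - 3 - t) = t + t*(-t) = t - t²)
D(G, X) = 16 (D(G, X) = 4*4 = 16)
O(d)*D(q(-4, -4), -9) = (9*(1 - 1*9/5)/5)*16 = (9*(1 - 9/5)/5)*16 = ((9/5)*(-⅘))*16 = -36/25*16 = -576/25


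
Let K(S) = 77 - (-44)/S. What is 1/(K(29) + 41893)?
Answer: 29/1217174 ≈ 2.3826e-5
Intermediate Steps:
K(S) = 77 + 44/S
1/(K(29) + 41893) = 1/((77 + 44/29) + 41893) = 1/(2277/29 + 41893) = 1/(1217174/29) = 29/1217174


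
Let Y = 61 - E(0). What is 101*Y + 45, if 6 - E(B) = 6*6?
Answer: 9236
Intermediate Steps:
E(B) = -30 (E(B) = 6 - 6*6 = 6 - 1*36 = 6 - 36 = -30)
Y = 91 (Y = 61 - 1*(-30) = 61 + 30 = 91)
101*Y + 45 = 101*91 + 45 = 9191 + 45 = 9236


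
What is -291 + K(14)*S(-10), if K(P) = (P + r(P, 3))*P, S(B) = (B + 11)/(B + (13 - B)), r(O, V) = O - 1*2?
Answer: -263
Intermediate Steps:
r(O, V) = -2 + O (r(O, V) = O - 2 = -2 + O)
S(B) = 11/13 + B/13 (S(B) = (11 + B)/13 = (11 + B)*(1/13) = 11/13 + B/13)
K(P) = P*(-2 + 2*P) (K(P) = (P + (-2 + P))*P = (-2 + 2*P)*P = P*(-2 + 2*P))
-291 + K(14)*S(-10) = -291 + (2*14*(-1 + 14))*(11/13 + (1/13)*(-10)) = -291 + (2*14*13)*(11/13 - 10/13) = -291 + 364*(1/13) = -291 + 28 = -263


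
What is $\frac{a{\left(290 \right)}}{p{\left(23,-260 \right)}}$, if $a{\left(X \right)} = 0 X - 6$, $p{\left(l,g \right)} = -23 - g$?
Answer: $- \frac{2}{79} \approx -0.025316$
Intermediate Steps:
$a{\left(X \right)} = -6$ ($a{\left(X \right)} = 0 - 6 = -6$)
$\frac{a{\left(290 \right)}}{p{\left(23,-260 \right)}} = - \frac{6}{-23 - -260} = - \frac{6}{-23 + 260} = - \frac{6}{237} = \left(-6\right) \frac{1}{237} = - \frac{2}{79}$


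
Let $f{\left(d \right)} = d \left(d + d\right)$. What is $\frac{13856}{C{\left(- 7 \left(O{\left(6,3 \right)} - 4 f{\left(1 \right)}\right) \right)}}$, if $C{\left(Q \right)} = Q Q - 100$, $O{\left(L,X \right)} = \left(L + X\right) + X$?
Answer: $\frac{3464}{171} \approx 20.257$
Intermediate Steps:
$f{\left(d \right)} = 2 d^{2}$ ($f{\left(d \right)} = d 2 d = 2 d^{2}$)
$O{\left(L,X \right)} = L + 2 X$
$C{\left(Q \right)} = -100 + Q^{2}$ ($C{\left(Q \right)} = Q^{2} - 100 = -100 + Q^{2}$)
$\frac{13856}{C{\left(- 7 \left(O{\left(6,3 \right)} - 4 f{\left(1 \right)}\right) \right)}} = \frac{13856}{-100 + \left(- 7 \left(\left(6 + 2 \cdot 3\right) - 4 \cdot 2 \cdot 1^{2}\right)\right)^{2}} = \frac{13856}{-100 + \left(- 7 \left(\left(6 + 6\right) - 4 \cdot 2 \cdot 1\right)\right)^{2}} = \frac{13856}{-100 + \left(- 7 \left(12 - 8\right)\right)^{2}} = \frac{13856}{-100 + \left(\left(-7\right) 4\right)^{2}} = \frac{13856}{-100 + \left(-28\right)^{2}} = \frac{13856}{-100 + 784} = \frac{13856}{684} = 13856 \cdot \frac{1}{684} = \frac{3464}{171}$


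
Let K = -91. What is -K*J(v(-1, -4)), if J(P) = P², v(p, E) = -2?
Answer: 364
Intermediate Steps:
-K*J(v(-1, -4)) = -(-91)*(-2)² = -(-91)*4 = -1*(-364) = 364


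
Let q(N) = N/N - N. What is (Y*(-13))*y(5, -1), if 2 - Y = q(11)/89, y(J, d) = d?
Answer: 2444/89 ≈ 27.461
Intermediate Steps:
q(N) = 1 - N
Y = 188/89 (Y = 2 - (1 - 1*11)/89 = 2 - (1 - 11)/89 = 2 - (-10)/89 = 2 - 1*(-10/89) = 2 + 10/89 = 188/89 ≈ 2.1124)
(Y*(-13))*y(5, -1) = ((188/89)*(-13))*(-1) = -2444/89*(-1) = 2444/89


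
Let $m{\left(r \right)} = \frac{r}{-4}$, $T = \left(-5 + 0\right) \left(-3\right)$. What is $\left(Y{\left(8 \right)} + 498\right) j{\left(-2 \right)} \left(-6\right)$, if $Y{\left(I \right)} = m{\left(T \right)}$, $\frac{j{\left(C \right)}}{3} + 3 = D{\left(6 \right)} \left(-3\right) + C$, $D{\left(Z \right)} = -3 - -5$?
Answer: $\frac{195723}{2} \approx 97862.0$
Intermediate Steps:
$D{\left(Z \right)} = 2$ ($D{\left(Z \right)} = -3 + 5 = 2$)
$T = 15$ ($T = \left(-5\right) \left(-3\right) = 15$)
$j{\left(C \right)} = -27 + 3 C$ ($j{\left(C \right)} = -9 + 3 \left(2 \left(-3\right) + C\right) = -9 + 3 \left(-6 + C\right) = -9 + \left(-18 + 3 C\right) = -27 + 3 C$)
$m{\left(r \right)} = - \frac{r}{4}$ ($m{\left(r \right)} = r \left(- \frac{1}{4}\right) = - \frac{r}{4}$)
$Y{\left(I \right)} = - \frac{15}{4}$ ($Y{\left(I \right)} = \left(- \frac{1}{4}\right) 15 = - \frac{15}{4}$)
$\left(Y{\left(8 \right)} + 498\right) j{\left(-2 \right)} \left(-6\right) = \left(- \frac{15}{4} + 498\right) \left(-27 + 3 \left(-2\right)\right) \left(-6\right) = \frac{1977 \left(-27 - 6\right) \left(-6\right)}{4} = \frac{1977 \left(\left(-33\right) \left(-6\right)\right)}{4} = \frac{1977}{4} \cdot 198 = \frac{195723}{2}$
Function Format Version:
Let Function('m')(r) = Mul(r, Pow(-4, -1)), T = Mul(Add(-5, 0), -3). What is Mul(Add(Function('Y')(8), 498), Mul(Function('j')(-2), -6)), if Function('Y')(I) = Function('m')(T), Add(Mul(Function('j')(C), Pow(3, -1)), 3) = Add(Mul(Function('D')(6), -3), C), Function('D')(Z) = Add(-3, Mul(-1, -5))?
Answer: Rational(195723, 2) ≈ 97862.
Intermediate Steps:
Function('D')(Z) = 2 (Function('D')(Z) = Add(-3, 5) = 2)
T = 15 (T = Mul(-5, -3) = 15)
Function('j')(C) = Add(-27, Mul(3, C)) (Function('j')(C) = Add(-9, Mul(3, Add(Mul(2, -3), C))) = Add(-9, Mul(3, Add(-6, C))) = Add(-9, Add(-18, Mul(3, C))) = Add(-27, Mul(3, C)))
Function('m')(r) = Mul(Rational(-1, 4), r) (Function('m')(r) = Mul(r, Rational(-1, 4)) = Mul(Rational(-1, 4), r))
Function('Y')(I) = Rational(-15, 4) (Function('Y')(I) = Mul(Rational(-1, 4), 15) = Rational(-15, 4))
Mul(Add(Function('Y')(8), 498), Mul(Function('j')(-2), -6)) = Mul(Add(Rational(-15, 4), 498), Mul(Add(-27, Mul(3, -2)), -6)) = Mul(Rational(1977, 4), Mul(Add(-27, -6), -6)) = Mul(Rational(1977, 4), Mul(-33, -6)) = Mul(Rational(1977, 4), 198) = Rational(195723, 2)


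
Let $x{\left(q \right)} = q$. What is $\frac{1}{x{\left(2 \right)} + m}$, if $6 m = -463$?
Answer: $- \frac{6}{451} \approx -0.013304$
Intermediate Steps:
$m = - \frac{463}{6}$ ($m = \frac{1}{6} \left(-463\right) = - \frac{463}{6} \approx -77.167$)
$\frac{1}{x{\left(2 \right)} + m} = \frac{1}{2 - \frac{463}{6}} = \frac{1}{- \frac{451}{6}} = - \frac{6}{451}$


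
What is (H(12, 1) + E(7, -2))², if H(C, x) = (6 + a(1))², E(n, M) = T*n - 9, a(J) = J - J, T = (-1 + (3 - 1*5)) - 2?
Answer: 64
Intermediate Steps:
T = -5 (T = (-1 + (3 - 5)) - 2 = (-1 - 2) - 2 = -3 - 2 = -5)
a(J) = 0
E(n, M) = -9 - 5*n (E(n, M) = -5*n - 9 = -9 - 5*n)
H(C, x) = 36 (H(C, x) = (6 + 0)² = 6² = 36)
(H(12, 1) + E(7, -2))² = (36 + (-9 - 5*7))² = (36 + (-9 - 35))² = (36 - 44)² = (-8)² = 64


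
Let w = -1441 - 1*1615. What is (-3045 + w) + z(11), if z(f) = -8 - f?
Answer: -6120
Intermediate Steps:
w = -3056 (w = -1441 - 1615 = -3056)
(-3045 + w) + z(11) = (-3045 - 3056) + (-8 - 1*11) = -6101 + (-8 - 11) = -6101 - 19 = -6120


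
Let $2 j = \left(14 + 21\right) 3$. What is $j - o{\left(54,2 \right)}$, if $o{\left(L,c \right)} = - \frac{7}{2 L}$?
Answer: $\frac{5677}{108} \approx 52.565$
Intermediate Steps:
$j = \frac{105}{2}$ ($j = \frac{\left(14 + 21\right) 3}{2} = \frac{35 \cdot 3}{2} = \frac{1}{2} \cdot 105 = \frac{105}{2} \approx 52.5$)
$o{\left(L,c \right)} = - \frac{7}{2 L}$ ($o{\left(L,c \right)} = - 7 \frac{1}{2 L} = - \frac{7}{2 L}$)
$j - o{\left(54,2 \right)} = \frac{105}{2} - - \frac{7}{2 \cdot 54} = \frac{105}{2} - \left(- \frac{7}{2}\right) \frac{1}{54} = \frac{105}{2} - - \frac{7}{108} = \frac{105}{2} + \frac{7}{108} = \frac{5677}{108}$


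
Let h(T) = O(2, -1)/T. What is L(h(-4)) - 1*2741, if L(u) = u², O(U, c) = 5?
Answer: -43831/16 ≈ -2739.4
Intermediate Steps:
h(T) = 5/T
L(h(-4)) - 1*2741 = (5/(-4))² - 1*2741 = (5*(-¼))² - 2741 = (-5/4)² - 2741 = 25/16 - 2741 = -43831/16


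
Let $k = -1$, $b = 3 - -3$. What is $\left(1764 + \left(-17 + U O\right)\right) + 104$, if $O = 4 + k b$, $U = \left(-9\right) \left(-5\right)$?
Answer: $1761$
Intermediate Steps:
$b = 6$ ($b = 3 + 3 = 6$)
$U = 45$
$O = -2$ ($O = 4 - 6 = -2$)
$\left(1764 + \left(-17 + U O\right)\right) + 104 = \left(1764 + \left(-17 + 45 \left(-2\right)\right)\right) + 104 = \left(1764 - 107\right) + 104 = 1657 + 104 = 1761$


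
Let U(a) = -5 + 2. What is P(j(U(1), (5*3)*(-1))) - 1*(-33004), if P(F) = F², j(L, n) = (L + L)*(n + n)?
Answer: 65404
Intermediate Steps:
U(a) = -3
j(L, n) = 4*L*n (j(L, n) = (2*L)*(2*n) = 4*L*n)
P(j(U(1), (5*3)*(-1))) - 1*(-33004) = (4*(-3)*((5*3)*(-1)))² - 1*(-33004) = (4*(-3)*(15*(-1)))² + 33004 = (4*(-3)*(-15))² + 33004 = 180² + 33004 = 32400 + 33004 = 65404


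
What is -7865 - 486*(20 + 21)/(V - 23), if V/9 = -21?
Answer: -823727/106 ≈ -7771.0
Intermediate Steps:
V = -189 (V = 9*(-21) = -189)
-7865 - 486*(20 + 21)/(V - 23) = -7865 - 486*(20 + 21)/(-189 - 23) = -7865 - 19926/(-212) = -7865 - 19926*(-1)/212 = -7865 - 486*(-41/212) = -7865 + 9963/106 = -823727/106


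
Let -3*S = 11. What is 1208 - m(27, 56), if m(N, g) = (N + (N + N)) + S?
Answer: 3392/3 ≈ 1130.7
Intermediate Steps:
S = -11/3 (S = -1/3*11 = -11/3 ≈ -3.6667)
m(N, g) = -11/3 + 3*N (m(N, g) = (N + (N + N)) - 11/3 = (N + 2*N) - 11/3 = 3*N - 11/3 = -11/3 + 3*N)
1208 - m(27, 56) = 1208 - (-11/3 + 3*27) = 1208 - (-11/3 + 81) = 1208 - 1*232/3 = 1208 - 232/3 = 3392/3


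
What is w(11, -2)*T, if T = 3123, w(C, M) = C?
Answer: 34353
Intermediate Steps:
w(11, -2)*T = 11*3123 = 34353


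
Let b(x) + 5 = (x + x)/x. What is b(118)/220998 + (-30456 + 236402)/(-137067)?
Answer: -15171355103/10097177622 ≈ -1.5025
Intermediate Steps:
b(x) = -3 (b(x) = -5 + (x + x)/x = -5 + (2*x)/x = -5 + 2 = -3)
b(118)/220998 + (-30456 + 236402)/(-137067) = -3/220998 + (-30456 + 236402)/(-137067) = -3*1/220998 + 205946*(-1/137067) = -1/73666 - 205946/137067 = -15171355103/10097177622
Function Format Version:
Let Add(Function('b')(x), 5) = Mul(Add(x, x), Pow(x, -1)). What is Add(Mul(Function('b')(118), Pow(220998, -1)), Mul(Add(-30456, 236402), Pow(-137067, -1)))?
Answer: Rational(-15171355103, 10097177622) ≈ -1.5025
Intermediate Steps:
Function('b')(x) = -3 (Function('b')(x) = Add(-5, Mul(Add(x, x), Pow(x, -1))) = Add(-5, Mul(Mul(2, x), Pow(x, -1))) = Add(-5, 2) = -3)
Add(Mul(Function('b')(118), Pow(220998, -1)), Mul(Add(-30456, 236402), Pow(-137067, -1))) = Add(Mul(-3, Pow(220998, -1)), Mul(Add(-30456, 236402), Pow(-137067, -1))) = Add(Mul(-3, Rational(1, 220998)), Mul(205946, Rational(-1, 137067))) = Add(Rational(-1, 73666), Rational(-205946, 137067)) = Rational(-15171355103, 10097177622)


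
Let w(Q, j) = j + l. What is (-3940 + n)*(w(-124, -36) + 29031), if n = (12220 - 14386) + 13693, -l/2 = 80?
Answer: 218771145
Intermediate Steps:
l = -160 (l = -2*80 = -160)
w(Q, j) = -160 + j (w(Q, j) = j - 160 = -160 + j)
n = 11527 (n = -2166 + 13693 = 11527)
(-3940 + n)*(w(-124, -36) + 29031) = (-3940 + 11527)*((-160 - 36) + 29031) = 7587*(-196 + 29031) = 7587*28835 = 218771145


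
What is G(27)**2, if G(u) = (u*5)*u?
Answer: 13286025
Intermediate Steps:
G(u) = 5*u**2 (G(u) = (5*u)*u = 5*u**2)
G(27)**2 = (5*27**2)**2 = (5*729)**2 = 3645**2 = 13286025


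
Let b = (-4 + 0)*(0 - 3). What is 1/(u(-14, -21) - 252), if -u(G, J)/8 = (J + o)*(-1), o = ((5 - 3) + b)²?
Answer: 1/1148 ≈ 0.00087108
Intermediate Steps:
b = 12 (b = -4*(-3) = 12)
o = 196 (o = ((5 - 3) + 12)² = (2 + 12)² = 14² = 196)
u(G, J) = 1568 + 8*J (u(G, J) = -8*(J + 196)*(-1) = -8*(196 + J)*(-1) = -8*(-196 - J) = 1568 + 8*J)
1/(u(-14, -21) - 252) = 1/((1568 + 8*(-21)) - 252) = 1/((1568 - 168) - 252) = 1/(1400 - 252) = 1/1148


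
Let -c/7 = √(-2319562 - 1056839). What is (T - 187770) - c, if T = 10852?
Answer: -176918 + 7*I*√3376401 ≈ -1.7692e+5 + 12862.0*I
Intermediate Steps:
c = -7*I*√3376401 (c = -7*√(-2319562 - 1056839) = -7*I*√3376401 ≈ -12862.0*I)
(T - 187770) - c = (10852 - 187770) - (-7)*I*√3376401 = -176918 + 7*I*√3376401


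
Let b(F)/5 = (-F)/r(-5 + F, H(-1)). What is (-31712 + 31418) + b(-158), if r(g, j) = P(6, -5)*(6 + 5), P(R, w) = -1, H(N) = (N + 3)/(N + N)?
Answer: -4024/11 ≈ -365.82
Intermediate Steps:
H(N) = (3 + N)/(2*N) (H(N) = (3 + N)/((2*N)) = (3 + N)*(1/(2*N)) = (3 + N)/(2*N))
r(g, j) = -11 (r(g, j) = -(6 + 5) = -1*11 = -11)
b(F) = 5*F/11 (b(F) = 5*(-F/(-11)) = 5*(-F*(-1/11)) = 5*(F/11) = 5*F/11)
(-31712 + 31418) + b(-158) = (-31712 + 31418) + (5/11)*(-158) = -294 - 790/11 = -4024/11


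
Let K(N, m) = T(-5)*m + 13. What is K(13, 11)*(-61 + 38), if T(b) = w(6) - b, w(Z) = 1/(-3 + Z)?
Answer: -4945/3 ≈ -1648.3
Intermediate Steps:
T(b) = ⅓ - b (T(b) = 1/(-3 + 6) - b = 1/3 - b = ⅓ - b)
K(N, m) = 13 + 16*m/3 (K(N, m) = (⅓ - 1*(-5))*m + 13 = (⅓ + 5)*m + 13 = 16*m/3 + 13 = 13 + 16*m/3)
K(13, 11)*(-61 + 38) = (13 + (16/3)*11)*(-61 + 38) = (13 + 176/3)*(-23) = (215/3)*(-23) = -4945/3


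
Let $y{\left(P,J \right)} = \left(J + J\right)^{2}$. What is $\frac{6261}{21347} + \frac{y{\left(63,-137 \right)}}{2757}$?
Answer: $\frac{1619908949}{58853679} \approx 27.524$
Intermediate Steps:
$y{\left(P,J \right)} = 4 J^{2}$ ($y{\left(P,J \right)} = \left(2 J\right)^{2} = 4 J^{2}$)
$\frac{6261}{21347} + \frac{y{\left(63,-137 \right)}}{2757} = \frac{6261}{21347} + \frac{4 \left(-137\right)^{2}}{2757} = 6261 \cdot \frac{1}{21347} + 4 \cdot 18769 \cdot \frac{1}{2757} = \frac{6261}{21347} + 75076 \cdot \frac{1}{2757} = \frac{6261}{21347} + \frac{75076}{2757} = \frac{1619908949}{58853679}$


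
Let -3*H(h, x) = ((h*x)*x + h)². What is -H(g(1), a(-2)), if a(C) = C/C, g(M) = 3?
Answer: 12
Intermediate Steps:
a(C) = 1
H(h, x) = -(h + h*x²)²/3 (H(h, x) = -((h*x)*x + h)²/3 = -(h*x² + h)²/3 = -(h + h*x²)²/3)
-H(g(1), a(-2)) = -(-1)*3²*(1 + 1²)²/3 = -(-1)*9*(1 + 1)²/3 = -(-1)*9*2²/3 = -(-1)*9*4/3 = -1*(-12) = 12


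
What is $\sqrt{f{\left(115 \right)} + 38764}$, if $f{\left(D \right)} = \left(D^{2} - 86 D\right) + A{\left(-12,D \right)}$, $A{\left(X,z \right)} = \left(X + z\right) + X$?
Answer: $\sqrt{42190} \approx 205.4$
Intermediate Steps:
$A{\left(X,z \right)} = z + 2 X$
$f{\left(D \right)} = -24 + D^{2} - 85 D$ ($f{\left(D \right)} = \left(D^{2} - 86 D\right) + \left(D + 2 \left(-12\right)\right) = \left(D^{2} - 86 D\right) + \left(D - 24\right) = \left(D^{2} - 86 D\right) + \left(-24 + D\right) = -24 + D^{2} - 85 D$)
$\sqrt{f{\left(115 \right)} + 38764} = \sqrt{\left(-24 + 115^{2} - 9775\right) + 38764} = \sqrt{\left(-24 + 13225 - 9775\right) + 38764} = \sqrt{3426 + 38764} = \sqrt{42190}$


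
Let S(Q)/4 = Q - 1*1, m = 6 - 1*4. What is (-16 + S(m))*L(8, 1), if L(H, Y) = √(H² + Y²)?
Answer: -12*√65 ≈ -96.747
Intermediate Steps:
m = 2 (m = 6 - 4 = 2)
S(Q) = -4 + 4*Q (S(Q) = 4*(Q - 1*1) = 4*(Q - 1) = 4*(-1 + Q) = -4 + 4*Q)
(-16 + S(m))*L(8, 1) = (-16 + (-4 + 4*2))*√(8² + 1²) = (-16 + (-4 + 8))*√(64 + 1) = (-16 + 4)*√65 = -12*√65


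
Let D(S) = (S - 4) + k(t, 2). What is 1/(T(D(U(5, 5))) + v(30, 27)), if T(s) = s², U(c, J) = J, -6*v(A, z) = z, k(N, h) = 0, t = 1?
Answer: -2/7 ≈ -0.28571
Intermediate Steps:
v(A, z) = -z/6
D(S) = -4 + S (D(S) = (S - 4) + 0 = (-4 + S) + 0 = -4 + S)
1/(T(D(U(5, 5))) + v(30, 27)) = 1/((-4 + 5)² - ⅙*27) = 1/(1² - 9/2) = 1/(1 - 9/2) = 1/(-7/2) = -2/7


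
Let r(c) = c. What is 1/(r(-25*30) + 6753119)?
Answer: 1/6752369 ≈ 1.4810e-7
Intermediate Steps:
1/(r(-25*30) + 6753119) = 1/(-25*30 + 6753119) = 1/(-750 + 6753119) = 1/6752369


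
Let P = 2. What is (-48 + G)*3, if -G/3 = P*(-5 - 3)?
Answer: 0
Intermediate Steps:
G = 48 (G = -6*(-5 - 3) = -6*(-8) = -3*(-16) = 48)
(-48 + G)*3 = (-48 + 48)*3 = 0*3 = 0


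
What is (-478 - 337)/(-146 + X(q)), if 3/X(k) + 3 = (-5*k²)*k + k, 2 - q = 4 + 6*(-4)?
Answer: 43375115/7770269 ≈ 5.5822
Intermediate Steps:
q = 22 (q = 2 - (4 + 6*(-4)) = 2 - (4 - 24) = 2 - 1*(-20) = 2 + 20 = 22)
X(k) = 3/(-3 + k - 5*k³) (X(k) = 3/(-3 + ((-5*k²)*k + k)) = 3/(-3 + (-5*k³ + k)) = 3/(-3 + (k - 5*k³)) = 3/(-3 + k - 5*k³))
(-478 - 337)/(-146 + X(q)) = (-478 - 337)/(-146 - 3/(3 - 1*22 + 5*22³)) = -815/(-146 - 3/(3 - 22 + 5*10648)) = -815/(-146 - 3/(3 - 22 + 53240)) = -815/(-146 - 3/53221) = -815/(-7770269/53221) = -815*(-53221/7770269) = 43375115/7770269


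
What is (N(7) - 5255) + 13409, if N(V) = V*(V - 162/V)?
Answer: 8041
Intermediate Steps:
(N(7) - 5255) + 13409 = ((-162 + 7**2) - 5255) + 13409 = ((-162 + 49) - 5255) + 13409 = (-113 - 5255) + 13409 = -5368 + 13409 = 8041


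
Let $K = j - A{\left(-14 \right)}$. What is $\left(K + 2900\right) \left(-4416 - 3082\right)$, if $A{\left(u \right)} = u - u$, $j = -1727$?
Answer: $-8795154$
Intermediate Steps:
$A{\left(u \right)} = 0$
$K = -1727$ ($K = -1727 - 0 = -1727 + 0 = -1727$)
$\left(K + 2900\right) \left(-4416 - 3082\right) = \left(-1727 + 2900\right) \left(-4416 - 3082\right) = 1173 \left(-7498\right) = -8795154$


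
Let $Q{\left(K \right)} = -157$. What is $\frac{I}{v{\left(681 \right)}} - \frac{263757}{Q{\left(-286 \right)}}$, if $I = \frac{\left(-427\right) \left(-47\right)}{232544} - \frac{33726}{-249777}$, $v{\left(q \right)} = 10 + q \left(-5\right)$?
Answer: $\frac{225159025297070441}{134024758938720} \approx 1680.0$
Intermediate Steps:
$v{\left(q \right)} = 10 - 5 q$
$I = \frac{389562229}{1760125536}$ ($I = 20069 \cdot \frac{1}{232544} - - \frac{1022}{7569} = \frac{20069}{232544} + \frac{1022}{7569} = \frac{389562229}{1760125536} \approx 0.22133$)
$\frac{I}{v{\left(681 \right)}} - \frac{263757}{Q{\left(-286 \right)}} = \frac{389562229}{1760125536 \left(10 - 3405\right)} - \frac{263757}{-157} = \frac{389562229}{1760125536 \left(10 - 3405\right)} - - \frac{263757}{157} = \frac{389562229}{1760125536 \left(-3395\right)} + \frac{263757}{157} = \frac{389562229}{1760125536} \left(- \frac{1}{3395}\right) + \frac{263757}{157} = - \frac{55651747}{853660884960} + \frac{263757}{157} = \frac{225159025297070441}{134024758938720}$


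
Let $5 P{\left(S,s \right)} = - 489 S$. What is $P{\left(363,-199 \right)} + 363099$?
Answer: $\frac{1637988}{5} \approx 3.276 \cdot 10^{5}$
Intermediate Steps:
$P{\left(S,s \right)} = - \frac{489 S}{5}$ ($P{\left(S,s \right)} = \frac{\left(-489\right) S}{5} = - \frac{489 S}{5}$)
$P{\left(363,-199 \right)} + 363099 = \left(- \frac{489}{5}\right) 363 + 363099 = - \frac{177507}{5} + 363099 = \frac{1637988}{5}$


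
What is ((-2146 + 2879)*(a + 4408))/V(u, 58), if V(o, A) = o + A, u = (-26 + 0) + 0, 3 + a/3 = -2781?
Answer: -361369/4 ≈ -90342.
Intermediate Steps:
a = -8352 (a = -9 + 3*(-2781) = -9 - 8343 = -8352)
u = -26 (u = -26 + 0 = -26)
V(o, A) = A + o
((-2146 + 2879)*(a + 4408))/V(u, 58) = ((-2146 + 2879)*(-8352 + 4408))/(58 - 26) = (733*(-3944))/32 = -2890952*1/32 = -361369/4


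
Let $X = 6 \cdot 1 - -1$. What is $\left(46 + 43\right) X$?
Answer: $623$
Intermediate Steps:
$X = 7$ ($X = 6 + \left(-3 + 4\right) = 6 + 1 = 7$)
$\left(46 + 43\right) X = \left(46 + 43\right) 7 = 89 \cdot 7 = 623$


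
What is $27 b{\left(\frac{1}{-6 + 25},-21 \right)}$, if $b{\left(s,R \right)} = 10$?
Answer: $270$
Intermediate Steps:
$27 b{\left(\frac{1}{-6 + 25},-21 \right)} = 27 \cdot 10 = 270$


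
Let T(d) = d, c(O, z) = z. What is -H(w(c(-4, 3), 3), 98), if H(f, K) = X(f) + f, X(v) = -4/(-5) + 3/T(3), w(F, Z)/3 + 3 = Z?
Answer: -9/5 ≈ -1.8000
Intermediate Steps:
w(F, Z) = -9 + 3*Z
X(v) = 9/5 (X(v) = -4/(-5) + 3/3 = -4*(-1/5) + 3*(1/3) = 4/5 + 1 = 9/5)
H(f, K) = 9/5 + f
-H(w(c(-4, 3), 3), 98) = -(9/5 + (-9 + 3*3)) = -(9/5 + (-9 + 9)) = -(9/5 + 0) = -1*9/5 = -9/5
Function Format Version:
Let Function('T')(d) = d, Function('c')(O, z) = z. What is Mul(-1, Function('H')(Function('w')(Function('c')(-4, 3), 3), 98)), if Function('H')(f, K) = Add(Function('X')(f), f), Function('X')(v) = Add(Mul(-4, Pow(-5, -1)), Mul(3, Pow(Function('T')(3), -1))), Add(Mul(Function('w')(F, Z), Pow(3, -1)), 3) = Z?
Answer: Rational(-9, 5) ≈ -1.8000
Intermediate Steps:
Function('w')(F, Z) = Add(-9, Mul(3, Z))
Function('X')(v) = Rational(9, 5) (Function('X')(v) = Add(Mul(-4, Pow(-5, -1)), Mul(3, Pow(3, -1))) = Add(Mul(-4, Rational(-1, 5)), Mul(3, Rational(1, 3))) = Add(Rational(4, 5), 1) = Rational(9, 5))
Function('H')(f, K) = Add(Rational(9, 5), f)
Mul(-1, Function('H')(Function('w')(Function('c')(-4, 3), 3), 98)) = Mul(-1, Add(Rational(9, 5), Add(-9, Mul(3, 3)))) = Mul(-1, Add(Rational(9, 5), Add(-9, 9))) = Mul(-1, Add(Rational(9, 5), 0)) = Mul(-1, Rational(9, 5)) = Rational(-9, 5)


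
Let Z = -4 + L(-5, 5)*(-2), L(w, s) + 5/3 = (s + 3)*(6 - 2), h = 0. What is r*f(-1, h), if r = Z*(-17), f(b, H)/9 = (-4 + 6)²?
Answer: 39576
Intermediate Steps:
L(w, s) = 31/3 + 4*s (L(w, s) = -5/3 + (s + 3)*(6 - 2) = -5/3 + (3 + s)*4 = -5/3 + (12 + 4*s) = 31/3 + 4*s)
Z = -194/3 (Z = -4 + (31/3 + 4*5)*(-2) = -4 + (31/3 + 20)*(-2) = -4 + (91/3)*(-2) = -4 - 182/3 = -194/3 ≈ -64.667)
f(b, H) = 36 (f(b, H) = 9*(-4 + 6)² = 9*2² = 9*4 = 36)
r = 3298/3 (r = -194/3*(-17) = 3298/3 ≈ 1099.3)
r*f(-1, h) = (3298/3)*36 = 39576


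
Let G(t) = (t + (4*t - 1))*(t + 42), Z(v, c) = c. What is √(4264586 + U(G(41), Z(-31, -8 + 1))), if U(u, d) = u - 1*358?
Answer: 2*√1070290 ≈ 2069.1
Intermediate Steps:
G(t) = (-1 + 5*t)*(42 + t) (G(t) = (t + (-1 + 4*t))*(42 + t) = (-1 + 5*t)*(42 + t))
U(u, d) = -358 + u (U(u, d) = u - 358 = -358 + u)
√(4264586 + U(G(41), Z(-31, -8 + 1))) = √(4264586 + (-358 + (-42 + 5*41² + 209*41))) = √(4264586 + (-358 + (-42 + 5*1681 + 8569))) = √(4264586 + (-358 + (-42 + 8405 + 8569))) = √(4264586 + (-358 + 16932)) = √(4264586 + 16574) = √4281160 = 2*√1070290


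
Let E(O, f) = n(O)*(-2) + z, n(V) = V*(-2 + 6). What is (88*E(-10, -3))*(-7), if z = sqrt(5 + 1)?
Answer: -49280 - 616*sqrt(6) ≈ -50789.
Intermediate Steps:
n(V) = 4*V (n(V) = V*4 = 4*V)
z = sqrt(6) ≈ 2.4495
E(O, f) = sqrt(6) - 8*O (E(O, f) = (4*O)*(-2) + sqrt(6) = -8*O + sqrt(6) = sqrt(6) - 8*O)
(88*E(-10, -3))*(-7) = (88*(sqrt(6) - 8*(-10)))*(-7) = (88*(sqrt(6) + 80))*(-7) = (88*(80 + sqrt(6)))*(-7) = (7040 + 88*sqrt(6))*(-7) = -49280 - 616*sqrt(6)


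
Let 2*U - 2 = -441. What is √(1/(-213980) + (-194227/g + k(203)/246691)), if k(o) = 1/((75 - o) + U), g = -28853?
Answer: √337132468625288882234077311845/223790232893110 ≈ 2.5945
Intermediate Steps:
U = -439/2 (U = 1 + (½)*(-441) = 1 - 441/2 = -439/2 ≈ -219.50)
k(o) = 1/(-289/2 - o) (k(o) = 1/((75 - o) - 439/2) = 1/(-289/2 - o))
√(1/(-213980) + (-194227/g + k(203)/246691)) = √(1/(-213980) + (-194227/(-28853) - 2/(289 + 2*203)/246691)) = √(-1/213980 + (-194227*(-1/28853) - 2/(289 + 406)*(1/246691))) = √(-1/213980 + (17657/2623 - 2/695*(1/246691))) = √(-1/213980 + (17657/2623 - 2*1/695*(1/246691))) = √(-1/213980 + (17657/2623 - 2/695*1/246691)) = √(-1/213980 + (17657/2623 - 2/171450245)) = √(-1/213980 + 70402255133/10458464945) = √(3012932818978879/447580465786220) = √337132468625288882234077311845/223790232893110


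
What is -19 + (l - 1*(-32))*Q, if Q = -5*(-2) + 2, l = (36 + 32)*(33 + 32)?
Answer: 53405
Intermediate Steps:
l = 4420 (l = 68*65 = 4420)
Q = 12 (Q = 10 + 2 = 12)
-19 + (l - 1*(-32))*Q = -19 + (4420 - 1*(-32))*12 = -19 + (4420 + 32)*12 = -19 + 4452*12 = -19 + 53424 = 53405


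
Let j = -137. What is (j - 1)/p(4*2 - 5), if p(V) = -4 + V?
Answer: 138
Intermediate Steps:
(j - 1)/p(4*2 - 5) = (-137 - 1)/(-4 + (4*2 - 5)) = -138/(-4 + (8 - 5)) = -138/(-4 + 3) = -138/(-1) = -138*(-1) = 138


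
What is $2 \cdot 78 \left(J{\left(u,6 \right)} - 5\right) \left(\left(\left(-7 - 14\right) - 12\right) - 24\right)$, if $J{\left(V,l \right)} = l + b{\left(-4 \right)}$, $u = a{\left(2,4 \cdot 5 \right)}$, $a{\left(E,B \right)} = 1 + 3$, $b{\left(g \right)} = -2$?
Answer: $8892$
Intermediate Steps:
$a{\left(E,B \right)} = 4$
$u = 4$
$J{\left(V,l \right)} = -2 + l$ ($J{\left(V,l \right)} = l - 2 = -2 + l$)
$2 \cdot 78 \left(J{\left(u,6 \right)} - 5\right) \left(\left(\left(-7 - 14\right) - 12\right) - 24\right) = 2 \cdot 78 \left(\left(-2 + 6\right) - 5\right) \left(\left(\left(-7 - 14\right) - 12\right) - 24\right) = 156 \left(4 - 5\right) \left(\left(-21 - 12\right) - 24\right) = 156 \left(- (-33 - 24)\right) = 156 \left(\left(-1\right) \left(-57\right)\right) = 156 \cdot 57 = 8892$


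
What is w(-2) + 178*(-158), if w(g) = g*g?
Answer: -28120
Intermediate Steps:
w(g) = g²
w(-2) + 178*(-158) = (-2)² + 178*(-158) = 4 - 28124 = -28120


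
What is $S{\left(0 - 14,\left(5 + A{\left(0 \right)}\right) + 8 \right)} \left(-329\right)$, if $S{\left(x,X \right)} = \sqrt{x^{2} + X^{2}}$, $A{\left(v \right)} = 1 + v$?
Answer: $- 4606 \sqrt{2} \approx -6513.9$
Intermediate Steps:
$S{\left(x,X \right)} = \sqrt{X^{2} + x^{2}}$
$S{\left(0 - 14,\left(5 + A{\left(0 \right)}\right) + 8 \right)} \left(-329\right) = \sqrt{\left(\left(5 + \left(1 + 0\right)\right) + 8\right)^{2} + \left(0 - 14\right)^{2}} \left(-329\right) = \sqrt{\left(\left(5 + 1\right) + 8\right)^{2} + \left(-14\right)^{2}} \left(-329\right) = \sqrt{\left(6 + 8\right)^{2} + 196} \left(-329\right) = \sqrt{14^{2} + 196} \left(-329\right) = \sqrt{196 + 196} \left(-329\right) = \sqrt{392} \left(-329\right) = 14 \sqrt{2} \left(-329\right) = - 4606 \sqrt{2}$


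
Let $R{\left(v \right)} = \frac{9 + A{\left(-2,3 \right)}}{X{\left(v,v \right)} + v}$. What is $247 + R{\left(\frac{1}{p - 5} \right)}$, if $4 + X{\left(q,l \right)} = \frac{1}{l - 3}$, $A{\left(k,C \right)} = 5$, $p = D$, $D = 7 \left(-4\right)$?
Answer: $\frac{3507883}{14389} \approx 243.79$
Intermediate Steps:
$D = -28$
$p = -28$
$X{\left(q,l \right)} = -4 + \frac{1}{-3 + l}$ ($X{\left(q,l \right)} = -4 + \frac{1}{l - 3} = -4 + \frac{1}{-3 + l}$)
$R{\left(v \right)} = \frac{14}{v + \frac{13 - 4 v}{-3 + v}}$ ($R{\left(v \right)} = \frac{9 + 5}{\frac{13 - 4 v}{-3 + v} + v} = \frac{14}{v + \frac{13 - 4 v}{-3 + v}}$)
$247 + R{\left(\frac{1}{p - 5} \right)} = 247 + \frac{14 \left(-3 + \frac{1}{-28 - 5}\right)}{13 + \left(\frac{1}{-28 - 5}\right)^{2} - \frac{7}{-28 - 5}} = 247 + \frac{14 \left(-3 + \frac{1}{-33}\right)}{13 + \left(\frac{1}{-33}\right)^{2} - \frac{7}{-33}} = 247 + \frac{14 \left(-3 - \frac{1}{33}\right)}{13 + \left(- \frac{1}{33}\right)^{2} - - \frac{7}{33}} = 247 + 14 \frac{1}{13 + \frac{1}{1089} + \frac{7}{33}} \left(- \frac{100}{33}\right) = 247 + 14 \frac{1}{\frac{14389}{1089}} \left(- \frac{100}{33}\right) = 247 + 14 \cdot \frac{1089}{14389} \left(- \frac{100}{33}\right) = 247 - \frac{46200}{14389} = \frac{3507883}{14389}$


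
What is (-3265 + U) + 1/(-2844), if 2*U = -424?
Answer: -9888589/2844 ≈ -3477.0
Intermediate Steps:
U = -212 (U = (½)*(-424) = -212)
(-3265 + U) + 1/(-2844) = (-3265 - 212) + 1/(-2844) = -3477 - 1/2844 = -9888589/2844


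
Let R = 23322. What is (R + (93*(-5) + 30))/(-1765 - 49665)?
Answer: -22887/51430 ≈ -0.44501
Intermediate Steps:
(R + (93*(-5) + 30))/(-1765 - 49665) = (23322 + (93*(-5) + 30))/(-1765 - 49665) = (23322 + (-465 + 30))/(-51430) = (23322 - 435)*(-1/51430) = 22887*(-1/51430) = -22887/51430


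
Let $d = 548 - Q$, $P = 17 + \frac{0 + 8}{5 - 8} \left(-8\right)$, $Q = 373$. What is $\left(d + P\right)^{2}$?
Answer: $\frac{409600}{9} \approx 45511.0$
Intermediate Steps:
$P = \frac{115}{3}$ ($P = 17 + \frac{8}{-3} \left(-8\right) = 17 + 8 \left(- \frac{1}{3}\right) \left(-8\right) = 17 - - \frac{64}{3} = 17 + \frac{64}{3} = \frac{115}{3} \approx 38.333$)
$d = 175$ ($d = 548 - 373 = 175$)
$\left(d + P\right)^{2} = \left(175 + \frac{115}{3}\right)^{2} = \left(\frac{640}{3}\right)^{2} = \frac{409600}{9}$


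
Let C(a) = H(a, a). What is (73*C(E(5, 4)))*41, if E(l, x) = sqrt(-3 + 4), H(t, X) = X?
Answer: 2993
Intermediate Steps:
E(l, x) = 1 (E(l, x) = sqrt(1) = 1)
C(a) = a
(73*C(E(5, 4)))*41 = (73*1)*41 = 73*41 = 2993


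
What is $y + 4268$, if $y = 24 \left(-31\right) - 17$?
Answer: $3507$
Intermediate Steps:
$y = -761$ ($y = -744 - 17 = -761$)
$y + 4268 = -761 + 4268 = 3507$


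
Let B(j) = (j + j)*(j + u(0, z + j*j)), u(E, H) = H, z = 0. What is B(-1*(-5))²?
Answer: 90000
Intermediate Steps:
B(j) = 2*j*(j + j²) (B(j) = (j + j)*(j + (0 + j*j)) = (2*j)*(j + (0 + j²)) = (2*j)*(j + j²) = 2*j*(j + j²))
B(-1*(-5))² = (2*(-1*(-5))²*(1 - 1*(-5)))² = (2*5²*(1 + 5))² = (2*25*6)² = 300² = 90000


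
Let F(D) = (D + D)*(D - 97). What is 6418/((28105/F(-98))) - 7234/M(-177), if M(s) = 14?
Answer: 46154741/5621 ≈ 8211.1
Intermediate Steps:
F(D) = 2*D*(-97 + D) (F(D) = (2*D)*(-97 + D) = 2*D*(-97 + D))
6418/((28105/F(-98))) - 7234/M(-177) = 6418/((28105/((2*(-98)*(-97 - 98))))) - 7234/14 = 6418/((28105/((2*(-98)*(-195))))) - 7234*1/14 = 6418/((28105/38220)) - 3617/7 = 6418/((28105*(1/38220))) - 3617/7 = 6418/(803/1092) - 3617/7 = 6418*(1092/803) - 3617/7 = 7008456/803 - 3617/7 = 46154741/5621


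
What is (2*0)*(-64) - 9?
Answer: -9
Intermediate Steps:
(2*0)*(-64) - 9 = 0*(-64) - 9 = 0 - 9 = -9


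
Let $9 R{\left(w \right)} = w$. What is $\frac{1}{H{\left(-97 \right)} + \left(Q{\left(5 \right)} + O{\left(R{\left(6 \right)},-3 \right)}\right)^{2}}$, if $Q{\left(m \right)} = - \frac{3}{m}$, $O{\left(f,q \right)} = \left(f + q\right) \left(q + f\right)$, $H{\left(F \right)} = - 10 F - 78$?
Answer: $\frac{2025}{1853824} \approx 0.0010923$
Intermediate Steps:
$H{\left(F \right)} = -78 - 10 F$
$R{\left(w \right)} = \frac{w}{9}$
$O{\left(f,q \right)} = \left(f + q\right)^{2}$ ($O{\left(f,q \right)} = \left(f + q\right) \left(f + q\right) = \left(f + q\right)^{2}$)
$\frac{1}{H{\left(-97 \right)} + \left(Q{\left(5 \right)} + O{\left(R{\left(6 \right)},-3 \right)}\right)^{2}} = \frac{1}{\left(-78 - -970\right) + \left(- \frac{3}{5} + \left(\frac{1}{9} \cdot 6 - 3\right)^{2}\right)^{2}} = \frac{1}{\left(-78 + 970\right) + \left(\left(-3\right) \frac{1}{5} + \left(\frac{2}{3} - 3\right)^{2}\right)^{2}} = \frac{1}{892 + \left(- \frac{3}{5} + \left(- \frac{7}{3}\right)^{2}\right)^{2}} = \frac{1}{892 + \left(- \frac{3}{5} + \frac{49}{9}\right)^{2}} = \frac{1}{892 + \left(\frac{218}{45}\right)^{2}} = \frac{1}{892 + \frac{47524}{2025}} = \frac{1}{\frac{1853824}{2025}} = \frac{2025}{1853824}$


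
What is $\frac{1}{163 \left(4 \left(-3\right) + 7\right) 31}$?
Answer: $- \frac{1}{25265} \approx -3.958 \cdot 10^{-5}$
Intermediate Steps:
$\frac{1}{163 \left(4 \left(-3\right) + 7\right) 31} = \frac{1}{163 \left(-12 + 7\right) 31} = \frac{1}{163 \left(-5\right) 31} = \frac{1}{\left(-815\right) 31} = \frac{1}{-25265} = - \frac{1}{25265}$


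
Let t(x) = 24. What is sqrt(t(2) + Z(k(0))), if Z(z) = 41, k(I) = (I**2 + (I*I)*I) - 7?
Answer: sqrt(65) ≈ 8.0623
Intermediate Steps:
k(I) = -7 + I**2 + I**3 (k(I) = (I**2 + I**2*I) - 7 = (I**2 + I**3) - 7 = -7 + I**2 + I**3)
sqrt(t(2) + Z(k(0))) = sqrt(24 + 41) = sqrt(65)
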